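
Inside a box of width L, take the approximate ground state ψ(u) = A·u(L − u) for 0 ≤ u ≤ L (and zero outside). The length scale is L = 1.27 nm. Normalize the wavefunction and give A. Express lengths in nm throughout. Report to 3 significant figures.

A ≈ 3.01 nm^(-5/2)

Require ∫ |ψ|² du = 1 over the whole domain.
Carrying out the integral gives A² · L^5/30.
Plugging in L = 1.27 yields A = 3.013.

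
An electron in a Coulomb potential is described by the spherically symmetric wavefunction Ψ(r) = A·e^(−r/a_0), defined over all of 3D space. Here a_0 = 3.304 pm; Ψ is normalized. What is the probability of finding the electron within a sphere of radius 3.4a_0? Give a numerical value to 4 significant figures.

P ≈ 0.9656

With dV = 4πr²dr, the probability is ∫|Ψ|² dV over r ≤ 3.4a_0.
A² is fixed by ∫₀^∞ 4πr²|Ψ|² dr = 1, i.e. A² = (π·a_0^3)^(−1).
Let u = r/a_0; then A², 4π and the length scale all cancel, so P = ∫_{0}^{3.4} u^2·e^(-2·u) du ÷ ∫_{0}^{∞} u^2·e^(-2·u) du.
Using ∫ u^2·e^(-2·u) du = -(2·u^2 + 2·u + 1)·e^(-2·u)/4, the numerator is 1/4 - 773·e^(-34/5)/100 and the denominator is 1/4.
The region integral divided by the full integral gives P = 0.96556.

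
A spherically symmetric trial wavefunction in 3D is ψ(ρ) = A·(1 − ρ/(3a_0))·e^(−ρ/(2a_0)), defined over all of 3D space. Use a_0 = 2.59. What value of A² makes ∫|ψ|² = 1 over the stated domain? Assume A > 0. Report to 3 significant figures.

The normalization condition is ∫|ψ|² 4πρ² dρ = 1 from 0 to ∞.
With ∫₀^∞ ρ^4 e^(−αρ) dρ = 4!/α^5, the integral (without the A² prefactor) comes out to 8·π·a_0^3/3.
So A² = (8·π·a_0^3/3)^(−1).
With a_0 = 2.59: A² = 0.006870 and A = 0.08289.

A^2 ≈ 0.00687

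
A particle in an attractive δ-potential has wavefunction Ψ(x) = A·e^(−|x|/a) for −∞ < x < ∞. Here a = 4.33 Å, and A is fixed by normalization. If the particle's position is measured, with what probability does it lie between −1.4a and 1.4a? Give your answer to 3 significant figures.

P ≈ 0.939

P = ∫_{−1.4a}^{1.4a} |Ψ(x)|² dx.
With A² fixed by ∫|Ψ|² = 1, i.e. A² = (a)^(−1), substitute and integrate.
Both integrals are even about x = 0, so only the x ≥ 0 halves are needed (the factors of 2 cancel). In terms of u = x/a (A² and the length scale cancel between numerator and denominator), P = [∫_{0}^{1.4} e^(-2·u) du] / [∫_{0}^{∞} e^(-2·u) du].
With ∫ e^(-2·u) du = -e^(-2·u)/2 + C, the region integral is 1/2 - e^(-14/5)/2 and the full one is 1/2.
Taking the ratio, P = 0.9392.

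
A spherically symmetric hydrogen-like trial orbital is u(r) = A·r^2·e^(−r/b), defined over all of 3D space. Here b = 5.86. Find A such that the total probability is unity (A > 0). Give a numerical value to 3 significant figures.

The normalization condition is ∫|u|² 4πr² dr = 1 from 0 to ∞.
In 3D with spherical symmetry the volume element is 4πr² dr.
Recall ∫₀^∞ r^m e^(−r/β) dr = m!·β^(m+1), carrying out the integral gives A² · 45·π·b^7/2.
With b = 5.86: A² = 5.962E-8 and A = 0.0002442.

A ≈ 0.000244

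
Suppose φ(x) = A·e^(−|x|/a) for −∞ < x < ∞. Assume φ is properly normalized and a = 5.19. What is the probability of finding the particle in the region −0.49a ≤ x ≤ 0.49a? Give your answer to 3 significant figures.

P ≈ 0.625

The probability is P = ∫ |φ|² dx over [−0.49a, 0.49a].
With A² fixed by ∫|φ|² = 1, i.e. A² = (a)^(−1), substitute and integrate.
By symmetry take twice the x ≥ 0 contribution in numerator and denominator; the 2's cancel. Let u = x/a; then A² and the length scale cancel, so P = ∫_{0}^{0.49} e^(-2·u) du ÷ ∫_{0}^{∞} e^(-2·u) du.
Using ∫ e^(-2·u) du = -e^(-2·u)/2, the numerator is 1/2 - e^(-49/50)/2 and the denominator is 1/2.
Taking the ratio, P = 0.6247.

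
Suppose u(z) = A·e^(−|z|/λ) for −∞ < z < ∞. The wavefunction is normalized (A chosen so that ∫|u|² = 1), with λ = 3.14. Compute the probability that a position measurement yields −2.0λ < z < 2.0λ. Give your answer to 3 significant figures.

P ≈ 0.982

P = ∫_{−2.0λ}^{2.0λ} |u(z)|² dz.
With A² fixed by ∫|u|² = 1, i.e. A² = (λ)^(−1), substitute and integrate.
Both integrals are even about z = 0, so only the z ≥ 0 halves are needed (the factors of 2 cancel). Let t = z/λ; then A² and the length scale cancel, so P = ∫_{0}^{2.0} e^(-2·t) dt ÷ ∫_{0}^{∞} e^(-2·t) dt.
An antiderivative of e^(-2·t) is -e^(-2·t)/2; evaluating from 0 to 2.0 gives 1/2 - e^(-4)/2, while the full integral is 1/2.
Taking the ratio, P = 0.9817.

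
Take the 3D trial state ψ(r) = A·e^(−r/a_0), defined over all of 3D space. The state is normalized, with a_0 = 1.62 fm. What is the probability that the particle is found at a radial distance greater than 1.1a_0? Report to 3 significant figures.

P ≈ 0.623

Integrate the radial probability density 4πr²|ψ|² over r > 1.1a_0.
A² is fixed by ∫₀^∞ 4πr²|ψ|² dr = 1, i.e. A² = (π·a_0^3)^(−1).
Let u = r/a_0; then A², 4π and the length scale all cancel, so P = ∫_{1.1}^{∞} u^2·e^(-2·u) du ÷ ∫_{0}^{∞} u^2·e^(-2·u) du.
An antiderivative of u^2·e^(-2·u) is -(2·u^2 + 2·u + 1)·e^(-2·u)/4; evaluating from 1.1 to ∞ gives 281·e^(-11/5)/200, while the full integral is 1/4.
Taking the ratio yields P = 0.6227.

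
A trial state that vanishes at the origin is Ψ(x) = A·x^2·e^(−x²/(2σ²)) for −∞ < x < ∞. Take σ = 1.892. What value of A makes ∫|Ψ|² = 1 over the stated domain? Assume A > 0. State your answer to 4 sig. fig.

A ≈ 0.1761

We need A² ∫|f|² dx = 1, taking the integral from −∞ to ∞.
Differentiating ∫e^(−αx²) dx = √(π/α) under α to get the higher moments, with Ψ = A·x^2·e^(−x²/(2σ²)), the integral evaluates to A²·[3·√(π)·σ^5/4].
Setting this equal to 1 gives A² = 1/(3·√(π)·σ^5/4).
Plugging in σ = 1.892 yields A = 0.17615.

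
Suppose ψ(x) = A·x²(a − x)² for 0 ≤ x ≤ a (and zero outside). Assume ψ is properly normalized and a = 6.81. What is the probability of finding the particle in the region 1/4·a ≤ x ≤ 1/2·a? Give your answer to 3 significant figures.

P ≈ 0.451

The probability is P = ∫ |ψ|² dx over [1/4·a, 1/2·a].
The normalization integral ∫|ψ|²dx over the whole domain equals a^9/630·A², and A² cancels in the ratio.
Let u = x/a; then A² and the length scale cancel, so P = ∫_{1/4}^{1/2} u^4·(1 - u)^4 du ÷ ∫_{0}^{1} u^4·(1 - u)^4 du.
An antiderivative of u^4·(1 - u)^4 is u^5·(70·u^4 - 315·u^3 + 540·u^2 - 420·u + 126)/630; evaluating from 1/4 to 1/2 gives ≈ 0.00071599, while the full integral is 1/630.
The result is P = 0.4511.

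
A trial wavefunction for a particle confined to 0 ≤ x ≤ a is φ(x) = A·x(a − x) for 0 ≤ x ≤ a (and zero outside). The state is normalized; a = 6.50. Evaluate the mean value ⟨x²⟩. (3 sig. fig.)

⟨x^2⟩ ≈ 12.1

By definition ⟨x²⟩ = ∫ x^2 |φ(x)|² dx.
Expanding the polynomial and integrating term by term, the ratio of the moment integral to the normalization integral gives ⟨x²⟩ = 2·a^2/7.
With a = 6.50, ⟨x^2⟩ = 12.07.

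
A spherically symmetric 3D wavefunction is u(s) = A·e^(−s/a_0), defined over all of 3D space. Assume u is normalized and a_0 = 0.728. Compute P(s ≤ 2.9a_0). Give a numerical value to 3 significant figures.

With dV = 4πs²ds, the probability is ∫|u|² dV over s ≤ 2.9a_0.
Normalization gives A² = 1/(π·a_0^3).
Let t = s/a_0; then A², 4π and the length scale all cancel, so P = ∫_{0}^{2.9} t^2·e^(-2·t) dt ÷ ∫_{0}^{∞} t^2·e^(-2·t) dt.
An antiderivative of t^2·e^(-2·t) is -(2·t^2 + 2·t + 1)·e^(-2·t)/4; evaluating from 0 to 2.9 gives 1/4 - 1181·e^(-29/5)/200, while the full integral is 1/4.
Taking the ratio yields P = 0.9285.

P ≈ 0.928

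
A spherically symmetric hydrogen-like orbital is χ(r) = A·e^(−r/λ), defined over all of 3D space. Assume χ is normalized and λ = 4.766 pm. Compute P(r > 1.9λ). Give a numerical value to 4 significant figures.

P = ∫ |χ|² 4πr² dr over r > 1.9λ.
A² is fixed by ∫₀^∞ 4πr²|χ|² dr = 1, i.e. A² = (π·λ^3)^(−1).
Substituting u = r/λ, A², 4π and the length scale all cancel in the ratio: P = ∫_{1.9}^{∞} u^2·e^(-2·u) du / ∫_{0}^{∞} u^2·e^(-2·u) du.
An antiderivative of u^2·e^(-2·u) is -(2·u^2 + 2·u + 1)·e^(-2·u)/4; evaluating from 1.9 to ∞ gives 601·e^(-19/5)/200, while the full integral is 1/4.
Taking the ratio yields P = 0.26890.

P ≈ 0.2689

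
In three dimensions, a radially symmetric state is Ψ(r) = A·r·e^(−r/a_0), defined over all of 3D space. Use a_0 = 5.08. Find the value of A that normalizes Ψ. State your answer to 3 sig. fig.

A ≈ 0.00560

Require ∫ |Ψ|² 4πr² dr = 1 over the whole domain.
In 3D with spherical symmetry the volume element is 4πr² dr.
∫|Ψ|² 4πr² dr = A²·(3·π·a_0^5).
Hence A² = 1/[3·π·a_0^5].
Substituting a_0 = 5.08 gives A² = 0.00003136, so A = 0.005600.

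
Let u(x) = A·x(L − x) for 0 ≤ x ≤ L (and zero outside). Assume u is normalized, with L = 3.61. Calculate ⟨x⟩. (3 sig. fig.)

The expectation value is the |u|²-weighted average of x: ∫ x|u|² dx.
Since the A² factors cancel between numerator and denominator, ⟨x⟩ = L/2.
With L = 3.61, ⟨x⟩ = 1.805.

⟨x⟩ ≈ 1.81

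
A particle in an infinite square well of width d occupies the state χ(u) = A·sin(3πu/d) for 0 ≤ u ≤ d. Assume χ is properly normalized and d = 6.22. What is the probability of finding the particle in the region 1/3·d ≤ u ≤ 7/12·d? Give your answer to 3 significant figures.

P ≈ 0.303

The probability is P = ∫ |χ|² du over [1/3·d, 7/12·d].
The normalization integral ∫|χ|²du over the whole domain equals d/2·A², and A² cancels in the ratio.
Let t = u/d; then A² and the length scale cancel, so P = ∫_{1/3}^{7/12} sin(3·π·t)^2 dt ÷ ∫_{0}^{1} sin(3·π·t)^2 dt.
With ∫ sin(3·π·t)^2 dt = t/2 - sin(6·π·t)/(12·π) + C, the region integral is 1/(12·π) + 1/8 and the full one is 1/2.
Evaluating gives P = (2 + 3·π)/(12·π).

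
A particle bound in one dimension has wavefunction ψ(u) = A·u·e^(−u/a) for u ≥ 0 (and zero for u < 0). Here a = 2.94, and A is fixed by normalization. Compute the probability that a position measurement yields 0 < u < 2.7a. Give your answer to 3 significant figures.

The probability is P = ∫ |ψ|² du over [0, 2.7a].
The normalization integral ∫|ψ|²du over the whole domain equals a^3/4·A², and A² cancels in the ratio.
Let t = u/a; then A² and the length scale cancel, so P = ∫_{0}^{2.7} t^2·e^(-2·t) dt ÷ ∫_{0}^{∞} t^2·e^(-2·t) dt.
With ∫ t^2·e^(-2·t) dt = -(2·t^2 + 2·t + 1)·e^(-2·t)/4 + C, the region integral is 1/4 - 1049·e^(-27/5)/200 and the full one is 1/4.
Taking the ratio, P = 0.9052.

P ≈ 0.905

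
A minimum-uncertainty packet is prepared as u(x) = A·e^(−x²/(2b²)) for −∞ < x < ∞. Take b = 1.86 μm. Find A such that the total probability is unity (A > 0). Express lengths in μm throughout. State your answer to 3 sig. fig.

A ≈ 0.551 μm^(-1/2)

The normalization condition is ∫|u|² dx = 1 from −∞ to ∞.
∫|u|² dx = A²·(√(π)·b).
With b = 1.86: A² = 0.3033 and A = 0.5508.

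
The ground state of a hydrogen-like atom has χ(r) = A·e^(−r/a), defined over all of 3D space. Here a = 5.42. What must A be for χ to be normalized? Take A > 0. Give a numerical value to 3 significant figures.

A ≈ 0.0447

Normalization requires ∫|χ|² 4πr² dr = 1, integrated from 0 to ∞.
(Spherical symmetry: dV = 4πr² dr.)
With ∫₀^∞ r^2 e^(−αr) dr = 2!/α^3, the integral (without the A² prefactor) comes out to π·a^3.
Setting this equal to 1 gives A² = 1/(π·a^3).
Plugging in a = 5.42 yields A = 0.04471.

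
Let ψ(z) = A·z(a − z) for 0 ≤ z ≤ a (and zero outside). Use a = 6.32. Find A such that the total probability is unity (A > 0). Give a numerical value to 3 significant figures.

A ≈ 0.0545

Normalization requires ∫|ψ|² dz = 1, integrated from 0 to a.
With ψ = A·z(a − z), the integral evaluates to A²·[a^5/30].
Plugging in a = 6.32 yields A = 0.05455.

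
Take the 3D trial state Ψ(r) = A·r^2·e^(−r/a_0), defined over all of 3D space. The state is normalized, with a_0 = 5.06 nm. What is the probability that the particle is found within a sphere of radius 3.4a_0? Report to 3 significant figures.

With dV = 4πr²dr, the probability is ∫|Ψ|² dV over r ≤ 3.4a_0.
The full normalization integral is A²·[45·π·a_0^7/2] = 1, fixing A².
In terms of u = r/a_0 (A², 4π and the length scale all cancel between numerator and denominator), P = [∫_{0}^{3.4} u^6·e^(-2·u) du] / [∫_{0}^{∞} u^6·e^(-2·u) du].
Using ∫ u^6·e^(-2·u) du = -(4·u^6 + 12·u^5 + 30·u^4 + 60·u^3 + 90·u^2 + 90·u + 45)·e^(-2·u)/8, the numerator is ≈ 2.9255 and the denominator is 45/8.
This evaluates to P = 0.5201.

P ≈ 0.520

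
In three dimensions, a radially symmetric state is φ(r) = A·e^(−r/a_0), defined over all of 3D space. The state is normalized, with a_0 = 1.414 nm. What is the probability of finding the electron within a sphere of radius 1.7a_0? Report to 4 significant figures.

P ≈ 0.6603

P = ∫ |φ|² 4πr² dr over r ≤ 1.7a_0.
A² is fixed by ∫₀^∞ 4πr²|φ|² dr = 1, i.e. A² = (π·a_0^3)^(−1).
Substituting u = r/a_0, A², 4π and the length scale all cancel in the ratio: P = ∫_{0}^{1.7} u^2·e^(-2·u) du / ∫_{0}^{∞} u^2·e^(-2·u) du.
With ∫ u^2·e^(-2·u) du = -(2·u^2 + 2·u + 1)·e^(-2·u)/4 + C, the region integral is 1/4 - 509·e^(-17/5)/200 and the full one is 1/4.
Taking the ratio yields P = 0.66026.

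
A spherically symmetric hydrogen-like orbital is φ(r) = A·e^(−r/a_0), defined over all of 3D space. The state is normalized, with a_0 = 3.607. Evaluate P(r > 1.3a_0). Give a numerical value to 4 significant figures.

P ≈ 0.5184

P = ∫ |φ|² 4πr² dr over r > 1.3a_0.
Normalization gives A² = 1/(π·a_0^3).
In terms of u = r/a_0 (A², 4π and the length scale all cancel between numerator and denominator), P = [∫_{1.3}^{∞} u^2·e^(-2·u) du] / [∫_{0}^{∞} u^2·e^(-2·u) du].
An antiderivative of u^2·e^(-2·u) is -(2·u^2 + 2·u + 1)·e^(-2·u)/4; evaluating from 1.3 to ∞ gives 349·e^(-13/5)/200, while the full integral is 1/4.
Taking the ratio yields P = 0.51843.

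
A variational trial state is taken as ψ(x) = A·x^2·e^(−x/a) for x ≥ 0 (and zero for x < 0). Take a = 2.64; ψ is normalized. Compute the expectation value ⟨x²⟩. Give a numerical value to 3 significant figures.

The expectation value is the |ψ|²-weighted average of x^2: ∫ x^2|ψ|² dx.
Using ∫₀^∞ xⁿ e^(−αx) dx = n!/αⁿ⁺¹, since the A² factors cancel between numerator and denominator, ⟨x²⟩ = 15·a^2/2.
Putting a = 2.64 gives 52.27.

⟨x^2⟩ ≈ 52.3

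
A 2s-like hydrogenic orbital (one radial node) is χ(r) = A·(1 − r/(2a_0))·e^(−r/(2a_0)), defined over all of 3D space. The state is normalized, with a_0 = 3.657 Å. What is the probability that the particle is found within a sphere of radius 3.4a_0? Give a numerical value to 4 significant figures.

P = ∫ |χ|² 4πr² dr over r ≤ 3.4a_0.
Normalization gives A² = 1/(8·π·a_0^3).
In terms of u = r/a_0 (A², 4π and the length scale all cancel between numerator and denominator), P = [∫_{0}^{3.4} u^2·(1 - u/2)^2·e^(-u) du] / [∫_{0}^{∞} u^2·(1 - u/2)^2·e^(-u) du].
With ∫ u^2·(1 - u/2)^2·e^(-u) du = -(u^4/4 + u^2 + 2·u + 2)·e^(-u) + C, the region integral is ≈ 0.205573 and the full one is 2.
Taking the ratio yields P = 0.10279.

P ≈ 0.1028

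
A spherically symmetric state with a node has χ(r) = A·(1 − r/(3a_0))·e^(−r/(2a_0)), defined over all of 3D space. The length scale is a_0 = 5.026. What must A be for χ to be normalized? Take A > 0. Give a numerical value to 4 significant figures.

Require ∫ |χ|² 4πr² dr = 1 over the whole domain.
In 3D with spherical symmetry the volume element is 4πr² dr.
Using ∫₀^∞ rⁿ e^(−αr) dr = n!/αⁿ⁺¹, with χ = A·(1 − r/(3a_0))·e^(−r/(2a_0)), the integral evaluates to A²·[8·π·a_0^3/3].
Hence A² = 1/[8·π·a_0^3/3].
Plugging in a_0 = 5.026 yields A = 0.030662.

A ≈ 0.03066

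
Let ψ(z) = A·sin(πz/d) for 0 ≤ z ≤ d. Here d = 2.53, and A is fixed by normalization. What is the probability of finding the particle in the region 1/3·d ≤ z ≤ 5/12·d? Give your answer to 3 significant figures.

The probability is P = ∫ |ψ|² dz over [1/3·d, 5/12·d].
The normalization integral ∫|ψ|²dz over the whole domain equals d/2·A², and A² cancels in the ratio.
Let u = z/d; then A² and the length scale cancel, so P = ∫_{1/3}^{5/12} sin(π·u)^2 du ÷ ∫_{0}^{1} sin(π·u)^2 du.
An antiderivative of sin(π·u)^2 is u/2 - sin(2·π·u)/(4·π); evaluating from 1/3 to 5/12 gives -1/(8·π) + 1/24 + √(3)/(8·π), while the full integral is 1/2.
Taking the ratio, P = (-3 + π + 3·√(3))/(12·π).

P ≈ 0.142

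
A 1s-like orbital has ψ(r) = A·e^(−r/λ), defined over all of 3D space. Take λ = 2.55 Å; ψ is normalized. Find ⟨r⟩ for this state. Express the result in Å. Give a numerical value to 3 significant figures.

By definition ⟨r⟩ = ∫ r |ψ(r)|² 4πr² dr.
Recall ∫₀^∞ r^m e^(−r/β) dr = m!·β^(m+1), the ratio of the moment integral to the normalization integral gives ⟨r⟩ = 3·λ/2.
With λ = 2.55, ⟨r⟩ = 3.825.

⟨r⟩ ≈ 3.83 Å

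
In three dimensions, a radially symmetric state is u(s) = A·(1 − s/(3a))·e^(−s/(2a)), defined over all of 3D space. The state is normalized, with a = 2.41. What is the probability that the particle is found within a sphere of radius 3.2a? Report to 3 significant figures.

P = ∫ |u|² 4πs² ds over s ≤ 3.2a.
Normalization gives A² = 1/(8·π·a^3/3).
Let t = s/a; then A², 4π and the length scale all cancel, so P = ∫_{0}^{3.2} t^2·(1 - t/3)^2·e^(-t) dt ÷ ∫_{0}^{∞} t^2·(1 - t/3)^2·e^(-t) dt.
With ∫ t^2·(1 - t/3)^2·e^(-t) dt = (-t^4 + 2·t^3 - 3·t^2 - 6·t - 6)·e^(-t)/9 + C, the region integral is 2/3 - 6614·e^(-16/5)/625 and the full one is 2/3.
This evaluates to P = 0.3530.

P ≈ 0.353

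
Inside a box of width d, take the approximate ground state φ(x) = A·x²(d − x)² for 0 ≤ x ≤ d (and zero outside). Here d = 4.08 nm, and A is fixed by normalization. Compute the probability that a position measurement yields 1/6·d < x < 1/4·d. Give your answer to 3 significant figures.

P ≈ 0.0400

P = ∫_{1/6·d}^{1/4·d} |φ(x)|² dx.
Since A² = 1/(d^9/630), this is the region integral divided by the full normalization integral.
Let u = x/d; then A² and the length scale cancel, so P = ∫_{1/6}^{1/4} u^4·(1 - u)^4 du ÷ ∫_{0}^{1} u^4·(1 - u)^4 du.
With ∫ u^4·(1 - u)^4 du = u^5·(70·u^4 - 315·u^3 + 540·u^2 - 420·u + 126)/630 + C, the region integral is ≈ 0.000063456 and the full one is 1/630.
Evaluating gives P = 0.03998.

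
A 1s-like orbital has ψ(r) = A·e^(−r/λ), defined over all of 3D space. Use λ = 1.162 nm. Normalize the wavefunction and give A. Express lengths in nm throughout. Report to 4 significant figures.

A ≈ 0.4504 nm^(-3/2)

Normalization requires ∫|ψ|² 4πr² dr = 1, integrated from 0 to ∞.
(Spherical symmetry: dV = 4πr² dr.)
With ψ = A·e^(−r/λ), the integral evaluates to A²·[π·λ^3].
With λ = 1.162: A² = 0.20288 and A = 0.45042.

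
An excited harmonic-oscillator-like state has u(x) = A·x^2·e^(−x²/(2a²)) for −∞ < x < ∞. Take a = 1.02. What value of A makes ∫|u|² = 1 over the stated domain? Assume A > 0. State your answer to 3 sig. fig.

A ≈ 0.825

Require ∫ |u|² dx = 1 over the whole domain.
Differentiating ∫e^(−αx²) dx = √(π/α) under α to get the higher moments, with u = A·x^2·e^(−x²/(2a²)), the integral evaluates to A²·[3·√(π)·a^5/4].
So A² = (3·√(π)·a^5/4)^(−1).
Substituting a = 1.02 gives A² = 0.6813, so A = 0.8254.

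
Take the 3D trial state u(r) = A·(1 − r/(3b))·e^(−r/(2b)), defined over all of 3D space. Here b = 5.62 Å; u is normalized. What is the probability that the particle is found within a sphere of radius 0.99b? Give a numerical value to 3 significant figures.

P = ∫ |u|² 4πr² dr over r ≤ 0.99b.
The full normalization integral is A²·[8·π·b^3/3] = 1, fixing A².
Let t = r/b; then A², 4π and the length scale all cancel, so P = ∫_{0}^{0.99} t^2·(1 - t/3)^2·e^(-t) dt ÷ ∫_{0}^{∞} t^2·(1 - t/3)^2·e^(-t) dt.
An antiderivative of t^2·(1 - t/3)^2·e^(-t) is (-t^4 + 2·t^3 - 3·t^2 - 6·t - 6)·e^(-t)/9; evaluating from 0 to 0.99 gives ≈ 0.092775, while the full integral is 2/3.
The region integral divided by the full integral gives P = 0.1392.

P ≈ 0.139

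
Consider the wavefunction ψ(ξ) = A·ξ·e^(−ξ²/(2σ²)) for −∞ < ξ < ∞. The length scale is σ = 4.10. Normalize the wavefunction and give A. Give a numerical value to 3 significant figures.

Require ∫ |ψ|² dξ = 1 over the whole domain.
∫|ψ|² dξ = A²·(√(π)·σ^3/2).
Hence A² = 1/[√(π)·σ^3/2].
With σ = 4.10: A² = 0.01637 and A = 0.1280.

A ≈ 0.128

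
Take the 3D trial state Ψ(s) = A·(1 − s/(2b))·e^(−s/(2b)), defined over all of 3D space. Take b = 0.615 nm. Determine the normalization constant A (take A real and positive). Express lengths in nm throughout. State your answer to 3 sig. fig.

A ≈ 0.414 nm^(-3/2)

The normalization condition is ∫|Ψ|² 4πs² ds = 1 from 0 to ∞.
(Spherical symmetry: dV = 4πs² ds.)
Recall ∫₀^∞ s^m e^(−s/β) ds = m!·β^(m+1), ∫|Ψ|² 4πs² ds = A²·(8·π·b^3).
So A² = (8·π·b^3)^(−1).
With b = 0.615: A² = 0.1711 and A = 0.4136.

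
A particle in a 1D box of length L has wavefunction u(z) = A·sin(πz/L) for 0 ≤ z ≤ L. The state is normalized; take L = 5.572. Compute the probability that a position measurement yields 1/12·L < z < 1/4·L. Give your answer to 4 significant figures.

The probability is P = ∫ |u|² dz over [1/12·L, 1/4·L].
The normalization integral ∫|u|²dz over the whole domain equals L/2·A², and A² cancels in the ratio.
Let t = z/L; then A² and the length scale cancel, so P = ∫_{1/12}^{1/4} sin(π·t)^2 dt ÷ ∫_{0}^{1} sin(π·t)^2 dt.
Using ∫ sin(π·t)^2 dt = t/2 - sin(2·π·t)/(4·π), the numerator is 1/12 - 1/(8·π) and the denominator is 1/2.
Evaluating gives P = (-3 + 2·π)/(12·π).

P ≈ 0.08709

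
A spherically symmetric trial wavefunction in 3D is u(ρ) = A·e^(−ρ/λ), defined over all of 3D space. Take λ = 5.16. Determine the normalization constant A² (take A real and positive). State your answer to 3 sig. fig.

Normalization requires ∫|u|² 4πρ² dρ = 1, integrated from 0 to ∞.
With ∫₀^∞ ρ^2 e^(−αρ) dρ = 2!/α^3, the integral (without the A² prefactor) comes out to π·λ^3.
Hence A² = 1/[π·λ^3].
With λ = 5.16: A² = 0.002317 and A = 0.04813.

A^2 ≈ 0.00232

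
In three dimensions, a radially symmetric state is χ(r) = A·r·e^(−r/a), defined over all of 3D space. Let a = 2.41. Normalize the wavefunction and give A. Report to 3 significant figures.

A ≈ 0.0361

Require ∫ |χ|² 4πr² dr = 1 over the whole domain.
Recall ∫₀^∞ r^m e^(−r/β) dr = m!·β^(m+1), the integral (without the A² prefactor) comes out to 3·π·a^5.
Plugging in a = 2.41 yields A = 0.03613.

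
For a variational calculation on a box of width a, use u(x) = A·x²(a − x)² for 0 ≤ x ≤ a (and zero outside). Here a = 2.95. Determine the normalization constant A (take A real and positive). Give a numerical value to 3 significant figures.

The normalization condition is ∫|u|² dx = 1 from 0 to a.
Expanding the polynomial and integrating term by term, with u = A·x²(a − x)², the integral evaluates to A²·[a^9/630].
With a = 2.95: A² = 0.03723 and A = 0.1930.

A ≈ 0.193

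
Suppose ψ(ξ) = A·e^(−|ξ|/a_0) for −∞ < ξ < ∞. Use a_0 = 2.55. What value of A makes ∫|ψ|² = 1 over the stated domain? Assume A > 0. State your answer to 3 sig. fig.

A ≈ 0.626

The normalization condition is ∫|ψ|² dξ = 1 from −∞ to ∞.
Carrying out the integral gives A² · a_0.
Setting this equal to 1 gives A² = 1/(a_0).
Substituting a_0 = 2.55 gives A² = 0.3922, so A = 0.6262.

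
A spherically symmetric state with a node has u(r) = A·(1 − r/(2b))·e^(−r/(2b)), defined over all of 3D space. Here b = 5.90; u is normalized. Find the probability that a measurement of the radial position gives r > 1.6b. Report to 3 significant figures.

P = ∫ |u|² 4πr² dr over r > 1.6b.
Normalization gives A² = 1/(8·π·b^3).
Substituting t = r/b, A², 4π and the length scale all cancel in the ratio: P = ∫_{1.6}^{∞} t^2·(1 - t/2)^2·e^(-t) dt / ∫_{0}^{∞} t^2·(1 - t/2)^2·e^(-t) dt.
An antiderivative of t^2·(1 - t/2)^2·e^(-t) is -(t^4/4 + t^2 + 2·t + 2)·e^(-t); evaluating from 1.6 to ∞ gives 5874·e^(-8/5)/625, while the full integral is 2.
This evaluates to P = 0.9488.

P ≈ 0.949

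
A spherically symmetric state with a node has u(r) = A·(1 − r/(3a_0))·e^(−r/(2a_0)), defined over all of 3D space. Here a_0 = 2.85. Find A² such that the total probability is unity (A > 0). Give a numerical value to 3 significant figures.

A^2 ≈ 0.00516

The normalization condition is ∫|u|² 4πr² dr = 1 from 0 to ∞.
(Spherical symmetry: dV = 4πr² dr.)
Carrying out the integral gives A² · 8·π·a_0^3/3.
So A² = (8·π·a_0^3/3)^(−1).
Substituting a_0 = 2.85 gives A² = 0.005156, so A = 0.07181.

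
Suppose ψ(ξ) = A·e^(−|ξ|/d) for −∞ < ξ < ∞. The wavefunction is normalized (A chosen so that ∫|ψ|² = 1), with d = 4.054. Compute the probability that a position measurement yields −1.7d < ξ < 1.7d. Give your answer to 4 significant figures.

P ≈ 0.9666

|ψ|² is the probability density, so P = ∫_{−1.7d}^{1.7d} |ψ|² dξ.
The normalization integral ∫|ψ|²dξ over the whole domain equals d·A², and A² cancels in the ratio.
By symmetry take twice the ξ ≥ 0 contribution in numerator and denominator; the 2's cancel. In terms of u = ξ/d (A² and the length scale cancel between numerator and denominator), P = [∫_{0}^{1.7} e^(-2·u) du] / [∫_{0}^{∞} e^(-2·u) du].
With ∫ e^(-2·u) du = -e^(-2·u)/2 + C, the region integral is 1/2 - e^(-17/5)/2 and the full one is 1/2.
The result is P = 0.96663.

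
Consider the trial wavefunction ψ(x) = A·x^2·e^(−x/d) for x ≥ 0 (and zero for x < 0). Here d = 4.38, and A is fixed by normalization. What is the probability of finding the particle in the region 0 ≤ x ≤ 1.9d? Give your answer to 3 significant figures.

P ≈ 0.332

|ψ|² is the probability density, so P = ∫_{0}^{1.9d} |ψ|² dx.
Since A² = 1/(3·d^5/4), this is the region integral divided by the full normalization integral.
Substituting u = x/d, A² and the length scale cancel in the ratio: P = ∫_{0}^{1.9} u^4·e^(-2·u) du / ∫_{0}^{∞} u^4·e^(-2·u) du.
With ∫ u^4·e^(-2·u) du = -(u^4/2 + u^3 + 3·u^2/2 + 3·u/2 + 3/4)·e^(-2·u) + C, the region integral is ≈ 0.24912 and the full one is 3/4.
Taking the ratio, P = 0.3322.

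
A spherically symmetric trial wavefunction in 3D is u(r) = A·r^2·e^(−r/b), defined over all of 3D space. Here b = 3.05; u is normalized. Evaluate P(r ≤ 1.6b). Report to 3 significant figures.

P ≈ 0.0446

P = ∫ |u|² 4πr² dr over r ≤ 1.6b.
A² is fixed by ∫₀^∞ 4πr²|u|² dr = 1, i.e. A² = (45·π·b^7/2)^(−1).
In terms of t = r/b (A², 4π and the length scale all cancel between numerator and denominator), P = [∫_{0}^{1.6} t^6·e^(-2·t) dt] / [∫_{0}^{∞} t^6·e^(-2·t) dt].
An antiderivative of t^6·e^(-2·t) is -(4·t^6 + 12·t^5 + 30·t^4 + 60·t^3 + 90·t^2 + 90·t + 45)·e^(-2·t)/8; evaluating from 0 to 1.6 gives ≈ 0.25098, while the full integral is 45/8.
This evaluates to P = 0.04462.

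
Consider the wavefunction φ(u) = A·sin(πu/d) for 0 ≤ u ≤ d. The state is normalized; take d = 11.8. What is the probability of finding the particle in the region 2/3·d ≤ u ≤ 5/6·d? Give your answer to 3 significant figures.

The probability is P = ∫ |φ|² du over [2/3·d, 5/6·d].
With A² fixed by ∫|φ|² = 1, i.e. A² = (d/2)^(−1), substitute and integrate.
Substituting t = u/d, A² and the length scale cancel in the ratio: P = ∫_{2/3}^{5/6} sin(π·t)^2 dt / ∫_{0}^{1} sin(π·t)^2 dt.
With ∫ sin(π·t)^2 dt = t/2 - sin(2·π·t)/(4·π) + C, the region integral is 1/12 and the full one is 1/2.
Taking the ratio, P = 1/6.

P ≈ 0.167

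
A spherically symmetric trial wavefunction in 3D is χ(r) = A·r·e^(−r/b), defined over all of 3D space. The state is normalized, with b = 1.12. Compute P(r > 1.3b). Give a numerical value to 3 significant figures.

Integrate the radial probability density 4πr²|χ|² over r > 1.3b.
A² is fixed by ∫₀^∞ 4πr²|χ|² dr = 1, i.e. A² = (3·π·b^5)^(−1).
In terms of u = r/b (A², 4π and the length scale all cancel between numerator and denominator), P = [∫_{1.3}^{∞} u^4·e^(-2·u) du] / [∫_{0}^{∞} u^4·e^(-2·u) du].
Using ∫ u^4·e^(-2·u) du = -(u^4/2 + u^3 + 3·u^2/2 + 3·u/2 + 3/4)·e^(-2·u), the numerator is ≈ 0.65807 and the denominator is 3/4.
Taking the ratio yields P = 0.8774.

P ≈ 0.877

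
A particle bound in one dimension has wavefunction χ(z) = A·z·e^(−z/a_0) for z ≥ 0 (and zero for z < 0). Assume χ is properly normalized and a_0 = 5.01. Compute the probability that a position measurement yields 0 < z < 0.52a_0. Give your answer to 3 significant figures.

|χ|² is the probability density, so P = ∫_{0}^{0.52a_0} |χ|² dz.
With A² fixed by ∫|χ|² = 1, i.e. A² = (a_0^3/4)^(−1), substitute and integrate.
In terms of u = z/a_0 (A² and the length scale cancel between numerator and denominator), P = [∫_{0}^{0.52} u^2·e^(-2·u) du] / [∫_{0}^{∞} u^2·e^(-2·u) du].
Using ∫ u^2·e^(-2·u) du = -(2·u^2 + 2·u + 1)·e^(-2·u)/4, the numerator is 1/4 - 1613·e^(-26/25)/2500 and the denominator is 1/4.
This works out to P = 0.08780.

P ≈ 0.0878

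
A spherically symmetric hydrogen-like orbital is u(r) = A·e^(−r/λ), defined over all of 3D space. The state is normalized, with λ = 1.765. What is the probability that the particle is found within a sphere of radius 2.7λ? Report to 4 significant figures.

P ≈ 0.9052

Integrate the radial probability density 4πr²|u|² over r ≤ 2.7λ.
The full normalization integral is A²·[π·λ^3] = 1, fixing A².
In terms of t = r/λ (A², 4π and the length scale all cancel between numerator and denominator), P = [∫_{0}^{2.7} t^2·e^(-2·t) dt] / [∫_{0}^{∞} t^2·e^(-2·t) dt].
With ∫ t^2·e^(-2·t) dt = -(2·t^2 + 2·t + 1)·e^(-2·t)/4 + C, the region integral is 1/4 - 1049·e^(-27/5)/200 and the full one is 1/4.
Taking the ratio yields P = 0.90524.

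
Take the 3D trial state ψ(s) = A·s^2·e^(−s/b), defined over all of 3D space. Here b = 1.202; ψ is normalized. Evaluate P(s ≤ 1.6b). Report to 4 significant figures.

P ≈ 0.04462

With dV = 4πs²ds, the probability is ∫|ψ|² dV over s ≤ 1.6b.
The full normalization integral is A²·[45·π·b^7/2] = 1, fixing A².
Let u = s/b; then A², 4π and the length scale all cancel, so P = ∫_{0}^{1.6} u^6·e^(-2·u) du ÷ ∫_{0}^{∞} u^6·e^(-2·u) du.
An antiderivative of u^6·e^(-2·u) is -(4·u^6 + 12·u^5 + 30·u^4 + 60·u^3 + 90·u^2 + 90·u + 45)·e^(-2·u)/8; evaluating from 0 to 1.6 gives ≈ 0.250982, while the full integral is 45/8.
Taking the ratio yields P = 0.044619.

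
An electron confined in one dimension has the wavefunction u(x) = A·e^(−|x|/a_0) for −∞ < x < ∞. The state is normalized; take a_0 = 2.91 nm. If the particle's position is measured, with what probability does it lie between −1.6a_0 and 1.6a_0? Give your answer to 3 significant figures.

The probability is P = ∫ |u|² dx over [−1.6a_0, 1.6a_0].
Since A² = 1/(a_0), this is the region integral divided by the full normalization integral.
By symmetry take twice the x ≥ 0 contribution in numerator and denominator; the 2's cancel. Let t = x/a_0; then A² and the length scale cancel, so P = ∫_{0}^{1.6} e^(-2·t) dt ÷ ∫_{0}^{∞} e^(-2·t) dt.
Using ∫ e^(-2·t) dt = -e^(-2·t)/2, the numerator is 1/2 - e^(-16/5)/2 and the denominator is 1/2.
Taking the ratio, P = 0.9592.

P ≈ 0.959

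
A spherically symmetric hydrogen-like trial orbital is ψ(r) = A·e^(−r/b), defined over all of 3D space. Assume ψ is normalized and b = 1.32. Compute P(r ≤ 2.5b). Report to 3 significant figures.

P ≈ 0.875

Integrate the radial probability density 4πr²|ψ|² over r ≤ 2.5b.
A² is fixed by ∫₀^∞ 4πr²|ψ|² dr = 1, i.e. A² = (π·b^3)^(−1).
Let u = r/b; then A², 4π and the length scale all cancel, so P = ∫_{0}^{2.5} u^2·e^(-2·u) du ÷ ∫_{0}^{∞} u^2·e^(-2·u) du.
Using ∫ u^2·e^(-2·u) du = -(2·u^2 + 2·u + 1)·e^(-2·u)/4, the numerator is 1/4 - 37·e^(-5)/8 and the denominator is 1/4.
Taking the ratio yields P = 0.8753.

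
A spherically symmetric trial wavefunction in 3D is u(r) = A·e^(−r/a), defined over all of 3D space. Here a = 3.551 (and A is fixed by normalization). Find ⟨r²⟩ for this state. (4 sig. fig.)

The expectation value is the |u|²-weighted average of r^2: ∫ r^2|u|² 4πr² dr.
Since the A² factors cancel between numerator and denominator, ⟨r²⟩ = 3·a^2.
Putting a = 3.551 gives 37.829.

⟨r^2⟩ ≈ 37.83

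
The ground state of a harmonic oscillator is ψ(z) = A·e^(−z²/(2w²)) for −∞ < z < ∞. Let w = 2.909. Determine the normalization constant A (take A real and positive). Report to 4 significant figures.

We need A² ∫|f|² dz = 1, taking the integral from −∞ to ∞.
With ψ = A·e^(−z²/(2w²)), the integral evaluates to A²·[√(π)·w].
So A² = (√(π)·w)^(−1).
Plugging in w = 2.909 yields A = 0.44039.

A ≈ 0.4404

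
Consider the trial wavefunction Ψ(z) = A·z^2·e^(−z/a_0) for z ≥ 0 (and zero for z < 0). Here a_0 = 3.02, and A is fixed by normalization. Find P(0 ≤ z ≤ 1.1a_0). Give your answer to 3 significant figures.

P ≈ 0.0725

P = ∫_{0}^{1.1a_0} |Ψ(z)|² dz.
Since A² = 1/(3·a_0^5/4), this is the region integral divided by the full normalization integral.
Substituting u = z/a_0, A² and the length scale cancel in the ratio: P = ∫_{0}^{1.1} u^4·e^(-2·u) du / ∫_{0}^{∞} u^4·e^(-2·u) du.
With ∫ u^4·e^(-2·u) du = -(u^4/2 + u^3 + 3·u^2/2 + 3·u/2 + 3/4)·e^(-2·u) + C, the region integral is ≈ 0.054372 and the full one is 3/4.
This works out to P = 0.07250.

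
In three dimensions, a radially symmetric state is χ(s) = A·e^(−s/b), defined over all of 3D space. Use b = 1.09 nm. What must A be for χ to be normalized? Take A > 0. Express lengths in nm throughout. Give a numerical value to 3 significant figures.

A ≈ 0.496 nm^(-3/2)

The normalization condition is ∫|χ|² 4πs² ds = 1 from 0 to ∞.
Recall ∫₀^∞ s^m e^(−s/β) ds = m!·β^(m+1), ∫|χ|² 4πs² ds = A²·(π·b^3).
Hence A² = 1/[π·b^3].
With b = 1.09: A² = 0.2458 and A = 0.4958.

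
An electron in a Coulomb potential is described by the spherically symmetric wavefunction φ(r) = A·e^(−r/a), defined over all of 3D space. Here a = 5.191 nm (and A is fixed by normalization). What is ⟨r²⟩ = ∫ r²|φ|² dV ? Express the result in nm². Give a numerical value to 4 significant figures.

⟨r^2⟩ ≈ 80.84 nm^2

The expectation value is the |φ|²-weighted average of r^2: ∫ r^2|φ|² 4πr² dr.
Evaluating both integrals, ⟨r²⟩ = 3·a^2.
With a = 5.191, ⟨r^2⟩ = 80.839.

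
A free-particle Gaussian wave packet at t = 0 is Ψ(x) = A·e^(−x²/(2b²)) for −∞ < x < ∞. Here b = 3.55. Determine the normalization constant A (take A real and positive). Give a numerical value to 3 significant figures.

A ≈ 0.399

Normalization requires ∫|Ψ|² dx = 1, integrated from −∞ to ∞.
With Ψ = A·e^(−x²/(2b²)), the integral evaluates to A²·[√(π)·b].
Setting this equal to 1 gives A² = 1/(√(π)·b).
Plugging in b = 3.55 yields A = 0.3987.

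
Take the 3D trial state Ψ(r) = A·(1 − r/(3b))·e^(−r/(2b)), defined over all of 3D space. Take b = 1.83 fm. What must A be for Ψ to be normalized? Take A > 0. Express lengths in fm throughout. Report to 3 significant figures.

We need A² ∫|f|² 4πr² dr = 1, taking the integral from 0 to ∞.
Using ∫₀^∞ rⁿ e^(−αr) dr = n!/αⁿ⁺¹, the integral (without the A² prefactor) comes out to 8·π·b^3/3.
Setting this equal to 1 gives A² = 1/(8·π·b^3/3).
Plugging in b = 1.83 yields A = 0.1396.

A ≈ 0.140 fm^(-3/2)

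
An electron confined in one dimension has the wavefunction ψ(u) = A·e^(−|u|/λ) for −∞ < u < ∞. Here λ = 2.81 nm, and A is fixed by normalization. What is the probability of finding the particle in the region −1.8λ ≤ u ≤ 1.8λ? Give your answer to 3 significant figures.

P ≈ 0.973

P = ∫_{−1.8λ}^{1.8λ} |ψ(u)|² du.
The normalization integral ∫|ψ|²du over the whole domain equals λ·A², and A² cancels in the ratio.
Both integrals are even about u = 0, so only the u ≥ 0 halves are needed (the factors of 2 cancel). Let t = u/λ; then A² and the length scale cancel, so P = ∫_{0}^{1.8} e^(-2·t) dt ÷ ∫_{0}^{∞} e^(-2·t) dt.
An antiderivative of e^(-2·t) is -e^(-2·t)/2; evaluating from 0 to 1.8 gives 1/2 - e^(-18/5)/2, while the full integral is 1/2.
The result is P = 0.9727.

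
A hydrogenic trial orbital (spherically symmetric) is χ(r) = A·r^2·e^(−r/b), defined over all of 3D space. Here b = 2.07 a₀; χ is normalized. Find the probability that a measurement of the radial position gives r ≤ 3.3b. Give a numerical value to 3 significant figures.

Integrate the radial probability density 4πr²|χ|² over r ≤ 3.3b.
Normalization gives A² = 1/(45·π·b^7/2).
Let u = r/b; then A², 4π and the length scale all cancel, so P = ∫_{0}^{3.3} u^6·e^(-2·u) du ÷ ∫_{0}^{∞} u^6·e^(-2·u) du.
Using ∫ u^6·e^(-2·u) du = -(4·u^6 + 12·u^5 + 30·u^4 + 60·u^3 + 90·u^2 + 90·u + 45)·e^(-2·u)/8, the numerator is ≈ 2.7515 and the denominator is 45/8.
Taking the ratio yields P = 0.4892.

P ≈ 0.489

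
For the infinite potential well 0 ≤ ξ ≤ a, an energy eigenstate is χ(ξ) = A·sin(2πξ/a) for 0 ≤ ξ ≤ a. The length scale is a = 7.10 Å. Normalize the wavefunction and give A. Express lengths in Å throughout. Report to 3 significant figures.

A ≈ 0.531 Å^(-1/2)

The normalization condition is ∫|χ|² dξ = 1 from 0 to a.
With ∫₀^a sin²(nπξ/a) dξ = a/2, ∫|χ|² dξ = A²·(a/2).
So A² = (a/2)^(−1).
Substituting a = 7.10 gives A² = 0.2817, so A = 0.5307.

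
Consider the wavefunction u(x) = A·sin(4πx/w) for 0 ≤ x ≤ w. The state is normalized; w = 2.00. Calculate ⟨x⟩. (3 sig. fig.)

By definition ⟨x⟩ = ∫ x |u(x)|² dx.
The ratio of the moment integral to the normalization integral gives ⟨x⟩ = w/2.
With w = 2.00, ⟨x⟩ = 1.000.

⟨x⟩ ≈ 1.00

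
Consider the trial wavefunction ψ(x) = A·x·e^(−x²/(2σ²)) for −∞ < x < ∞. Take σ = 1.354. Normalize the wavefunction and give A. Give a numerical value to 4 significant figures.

A ≈ 0.6742

Require ∫ |ψ|² dx = 1 over the whole domain.
The integral (without the A² prefactor) comes out to √(π)·σ^3/2.
Hence A² = 1/[√(π)·σ^3/2].
Substituting σ = 1.354 gives A² = 0.45457, so A = 0.67422.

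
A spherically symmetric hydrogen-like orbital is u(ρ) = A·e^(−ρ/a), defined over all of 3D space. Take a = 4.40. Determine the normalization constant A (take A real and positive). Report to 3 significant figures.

Normalization requires ∫|u|² 4πρ² dρ = 1, integrated from 0 to ∞.
The angular integral contributes 4π, leaving ∫₀^∞ ρ²|u|² dρ.
Recall ∫₀^∞ ρ^m e^(−ρ/β) dρ = m!·β^(m+1), carrying out the integral gives A² · π·a^3.
Plugging in a = 4.40 yields A = 0.06113.

A ≈ 0.0611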